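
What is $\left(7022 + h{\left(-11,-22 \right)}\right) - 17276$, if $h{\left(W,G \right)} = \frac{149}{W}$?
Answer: $- \frac{112943}{11} \approx -10268.0$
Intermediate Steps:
$\left(7022 + h{\left(-11,-22 \right)}\right) - 17276 = \left(7022 + \frac{149}{-11}\right) - 17276 = \left(7022 + 149 \left(- \frac{1}{11}\right)\right) - 17276 = \left(7022 - \frac{149}{11}\right) - 17276 = \frac{77093}{11} - 17276 = - \frac{112943}{11}$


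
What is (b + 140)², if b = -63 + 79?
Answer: 24336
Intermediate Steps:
b = 16
(b + 140)² = (16 + 140)² = 156² = 24336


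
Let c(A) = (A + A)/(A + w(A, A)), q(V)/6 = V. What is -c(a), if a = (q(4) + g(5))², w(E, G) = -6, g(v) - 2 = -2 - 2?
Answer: -484/239 ≈ -2.0251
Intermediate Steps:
q(V) = 6*V
g(v) = -2 (g(v) = 2 + (-2 - 2) = 2 - 4 = -2)
a = 484 (a = (6*4 - 2)² = (24 - 2)² = 22² = 484)
c(A) = 2*A/(-6 + A) (c(A) = (A + A)/(A - 6) = (2*A)/(-6 + A) = 2*A/(-6 + A))
-c(a) = -2*484/(-6 + 484) = -2*484/478 = -1*484/239 = -484/239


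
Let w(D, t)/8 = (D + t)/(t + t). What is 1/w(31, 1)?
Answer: 1/128 ≈ 0.0078125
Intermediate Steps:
w(D, t) = 4*(D + t)/t (w(D, t) = 8*((D + t)/(t + t)) = 8*((D + t)/((2*t))) = 8*((D + t)*(1/(2*t))) = 8*((D + t)/(2*t)) = 4*(D + t)/t)
1/w(31, 1) = 1/(4 + 4*31/1) = 1/(4 + 4*31*1) = 1/(4 + 124) = 1/128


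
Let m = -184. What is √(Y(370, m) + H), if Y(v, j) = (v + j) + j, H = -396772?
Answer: I*√396770 ≈ 629.9*I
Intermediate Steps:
Y(v, j) = v + 2*j (Y(v, j) = (j + v) + j = v + 2*j)
√(Y(370, m) + H) = √((370 + 2*(-184)) - 396772) = √((370 - 368) - 396772) = √(2 - 396772) = √(-396770) = I*√396770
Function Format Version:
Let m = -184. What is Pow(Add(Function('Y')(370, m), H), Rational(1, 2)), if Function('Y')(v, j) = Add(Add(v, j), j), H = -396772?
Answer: Mul(I, Pow(396770, Rational(1, 2))) ≈ Mul(629.90, I)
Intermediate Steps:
Function('Y')(v, j) = Add(v, Mul(2, j)) (Function('Y')(v, j) = Add(Add(j, v), j) = Add(v, Mul(2, j)))
Pow(Add(Function('Y')(370, m), H), Rational(1, 2)) = Pow(Add(Add(370, Mul(2, -184)), -396772), Rational(1, 2)) = Pow(Add(Add(370, -368), -396772), Rational(1, 2)) = Pow(Add(2, -396772), Rational(1, 2)) = Pow(-396770, Rational(1, 2)) = Mul(I, Pow(396770, Rational(1, 2)))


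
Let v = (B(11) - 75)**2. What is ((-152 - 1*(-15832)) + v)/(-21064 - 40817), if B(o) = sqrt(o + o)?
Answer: -7109/20627 + 50*sqrt(22)/20627 ≈ -0.33328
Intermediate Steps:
B(o) = sqrt(2)*sqrt(o) (B(o) = sqrt(2*o) = sqrt(2)*sqrt(o))
v = (-75 + sqrt(22))**2 (v = (sqrt(2)*sqrt(11) - 75)**2 = (sqrt(22) - 75)**2 = (-75 + sqrt(22))**2 ≈ 4943.4)
((-152 - 1*(-15832)) + v)/(-21064 - 40817) = ((-152 - 1*(-15832)) + (75 - sqrt(22))**2)/(-21064 - 40817) = ((-152 + 15832) + (75 - sqrt(22))**2)/(-61881) = (15680 + (75 - sqrt(22))**2)*(-1/61881) = -15680/61881 - (75 - sqrt(22))**2/61881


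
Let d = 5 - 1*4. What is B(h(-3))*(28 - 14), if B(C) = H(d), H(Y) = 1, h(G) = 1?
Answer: 14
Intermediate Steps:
d = 1 (d = 5 - 4 = 1)
B(C) = 1
B(h(-3))*(28 - 14) = 1*(28 - 14) = 1*14 = 14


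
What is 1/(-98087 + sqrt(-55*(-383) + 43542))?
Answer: -98087/9620994962 - 53*sqrt(23)/9620994962 ≈ -1.0222e-5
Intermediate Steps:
1/(-98087 + sqrt(-55*(-383) + 43542)) = 1/(-98087 + sqrt(21065 + 43542)) = 1/(-98087 + sqrt(64607)) = 1/(-98087 + 53*sqrt(23))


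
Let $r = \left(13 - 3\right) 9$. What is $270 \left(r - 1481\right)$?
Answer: $-375570$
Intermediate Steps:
$r = 90$ ($r = 10 \cdot 9 = 90$)
$270 \left(r - 1481\right) = 270 \left(90 - 1481\right) = 270 \left(-1391\right) = -375570$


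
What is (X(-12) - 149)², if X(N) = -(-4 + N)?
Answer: 17689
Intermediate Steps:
X(N) = 4 - N
(X(-12) - 149)² = ((4 - 1*(-12)) - 149)² = ((4 + 12) - 149)² = (16 - 149)² = (-133)² = 17689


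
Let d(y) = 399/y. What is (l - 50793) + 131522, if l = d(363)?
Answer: 9768342/121 ≈ 80730.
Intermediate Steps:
l = 133/121 (l = 399/363 = 399*(1/363) = 133/121 ≈ 1.0992)
(l - 50793) + 131522 = (133/121 - 50793) + 131522 = -6145820/121 + 131522 = 9768342/121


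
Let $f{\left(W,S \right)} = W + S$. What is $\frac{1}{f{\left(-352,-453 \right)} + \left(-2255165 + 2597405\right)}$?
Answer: $\frac{1}{341435} \approx 2.9288 \cdot 10^{-6}$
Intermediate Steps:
$f{\left(W,S \right)} = S + W$
$\frac{1}{f{\left(-352,-453 \right)} + \left(-2255165 + 2597405\right)} = \frac{1}{\left(-453 - 352\right) + \left(-2255165 + 2597405\right)} = \frac{1}{-805 + 342240} = \frac{1}{341435}$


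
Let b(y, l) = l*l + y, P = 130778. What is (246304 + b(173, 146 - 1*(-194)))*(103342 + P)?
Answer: 84769467240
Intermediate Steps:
b(y, l) = y + l² (b(y, l) = l² + y = y + l²)
(246304 + b(173, 146 - 1*(-194)))*(103342 + P) = (246304 + (173 + (146 - 1*(-194))²))*(103342 + 130778) = (246304 + (173 + (146 + 194)²))*234120 = (246304 + (173 + 340²))*234120 = (246304 + (173 + 115600))*234120 = (246304 + 115773)*234120 = 362077*234120 = 84769467240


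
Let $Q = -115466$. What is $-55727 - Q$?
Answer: $59739$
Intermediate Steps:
$-55727 - Q = -55727 - -115466 = -55727 + 115466 = 59739$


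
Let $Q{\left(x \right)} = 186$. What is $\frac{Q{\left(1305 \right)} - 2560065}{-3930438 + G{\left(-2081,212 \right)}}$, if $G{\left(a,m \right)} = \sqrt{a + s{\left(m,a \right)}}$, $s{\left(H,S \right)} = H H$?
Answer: $\frac{10061445697002}{15448342828981} + \frac{2559879 \sqrt{42863}}{15448342828981} \approx 0.65133$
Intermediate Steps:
$s{\left(H,S \right)} = H^{2}$
$G{\left(a,m \right)} = \sqrt{a + m^{2}}$
$\frac{Q{\left(1305 \right)} - 2560065}{-3930438 + G{\left(-2081,212 \right)}} = \frac{186 - 2560065}{-3930438 + \sqrt{-2081 + 212^{2}}} = - \frac{2559879}{-3930438 + \sqrt{-2081 + 44944}} = - \frac{2559879}{-3930438 + \sqrt{42863}}$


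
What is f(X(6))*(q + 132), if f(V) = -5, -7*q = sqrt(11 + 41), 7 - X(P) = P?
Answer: -660 + 10*sqrt(13)/7 ≈ -654.85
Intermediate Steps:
X(P) = 7 - P
q = -2*sqrt(13)/7 (q = -sqrt(11 + 41)/7 = -2*sqrt(13)/7 ≈ -1.0302)
f(X(6))*(q + 132) = -5*(-2*sqrt(13)/7 + 132) = -5*(132 - 2*sqrt(13)/7) = -660 + 10*sqrt(13)/7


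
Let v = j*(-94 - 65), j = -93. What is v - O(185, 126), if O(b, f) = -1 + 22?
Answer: 14766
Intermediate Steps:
v = 14787 (v = -93*(-94 - 65) = -93*(-159) = 14787)
O(b, f) = 21
v - O(185, 126) = 14787 - 1*21 = 14787 - 21 = 14766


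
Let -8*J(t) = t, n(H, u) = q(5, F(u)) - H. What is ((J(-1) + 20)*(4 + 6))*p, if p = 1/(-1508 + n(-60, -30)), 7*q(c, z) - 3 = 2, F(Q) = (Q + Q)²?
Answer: -5635/40524 ≈ -0.13905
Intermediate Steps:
F(Q) = 4*Q² (F(Q) = (2*Q)² = 4*Q²)
q(c, z) = 5/7 (q(c, z) = 3/7 + (⅐)*2 = 3/7 + 2/7 = 5/7)
n(H, u) = 5/7 - H
J(t) = -t/8
p = -7/10131 (p = 1/(-1508 + (5/7 - 1*(-60))) = 1/(-1508 + (5/7 + 60)) = 1/(-1508 + 425/7) = 1/(-10131/7) = -7/10131 ≈ -0.00069095)
((J(-1) + 20)*(4 + 6))*p = ((-⅛*(-1) + 20)*(4 + 6))*(-7/10131) = ((⅛ + 20)*10)*(-7/10131) = ((161/8)*10)*(-7/10131) = (805/4)*(-7/10131) = -5635/40524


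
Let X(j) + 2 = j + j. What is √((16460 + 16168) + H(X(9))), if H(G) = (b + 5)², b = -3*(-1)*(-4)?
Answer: √32677 ≈ 180.77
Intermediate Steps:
X(j) = -2 + 2*j (X(j) = -2 + (j + j) = -2 + 2*j)
b = -12 (b = 3*(-4) = -12)
H(G) = 49 (H(G) = (-12 + 5)² = (-7)² = 49)
√((16460 + 16168) + H(X(9))) = √((16460 + 16168) + 49) = √(32628 + 49) = √32677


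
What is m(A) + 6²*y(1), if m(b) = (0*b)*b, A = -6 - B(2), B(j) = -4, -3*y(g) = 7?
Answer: -84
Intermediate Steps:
y(g) = -7/3 (y(g) = -⅓*7 = -7/3)
A = -2 (A = -6 - 1*(-4) = -6 + 4 = -2)
m(b) = 0 (m(b) = 0*b = 0)
m(A) + 6²*y(1) = 0 + 6²*(-7/3) = 0 + 36*(-7/3) = 0 - 84 = -84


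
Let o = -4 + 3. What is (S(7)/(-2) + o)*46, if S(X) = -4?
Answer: 46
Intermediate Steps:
o = -1
(S(7)/(-2) + o)*46 = (-4/(-2) - 1)*46 = (-4*(-1/2) - 1)*46 = (2 - 1)*46 = 1*46 = 46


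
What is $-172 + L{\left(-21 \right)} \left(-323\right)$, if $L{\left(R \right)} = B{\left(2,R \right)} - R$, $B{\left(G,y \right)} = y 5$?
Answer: $26960$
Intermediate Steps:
$B{\left(G,y \right)} = 5 y$
$L{\left(R \right)} = 4 R$ ($L{\left(R \right)} = 5 R - R = 4 R$)
$-172 + L{\left(-21 \right)} \left(-323\right) = -172 + 4 \left(-21\right) \left(-323\right) = -172 - -27132 = -172 + 27132 = 26960$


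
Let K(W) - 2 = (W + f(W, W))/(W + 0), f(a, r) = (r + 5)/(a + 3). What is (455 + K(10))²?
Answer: 141871921/676 ≈ 2.0987e+5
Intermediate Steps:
f(a, r) = (5 + r)/(3 + a)
K(W) = 2 + (W + (5 + W)/(3 + W))/W (K(W) = 2 + (W + (5 + W)/(3 + W))/(W + 0) = 2 + (W + (5 + W)/(3 + W))/W)
(455 + K(10))² = (455 + (5 + 10 + 3*10*(3 + 10))/(10*(3 + 10)))² = (455 + (⅒)*(5 + 10 + 3*10*13)/13)² = (455 + (⅒)*(1/13)*(5 + 10 + 390))² = (455 + (⅒)*(1/13)*405)² = (455 + 81/26)² = (11911/26)² = 141871921/676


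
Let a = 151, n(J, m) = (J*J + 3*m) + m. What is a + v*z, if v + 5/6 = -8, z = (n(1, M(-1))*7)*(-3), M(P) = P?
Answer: -811/2 ≈ -405.50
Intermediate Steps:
n(J, m) = J² + 4*m (n(J, m) = (J² + 3*m) + m = J² + 4*m)
z = 63 (z = ((1² + 4*(-1))*7)*(-3) = ((1 - 4)*7)*(-3) = -3*7*(-3) = -21*(-3) = 63)
v = -53/6 (v = -⅚ - 8 = -53/6 ≈ -8.8333)
a + v*z = 151 - 53/6*63 = 151 - 1113/2 = -811/2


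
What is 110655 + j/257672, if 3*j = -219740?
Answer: 21384466435/193254 ≈ 1.1065e+5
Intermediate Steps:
j = -219740/3 (j = (⅓)*(-219740) = -219740/3 ≈ -73247.)
110655 + j/257672 = 110655 - 219740/3/257672 = 110655 - 219740/3*1/257672 = 110655 - 54935/193254 = 21384466435/193254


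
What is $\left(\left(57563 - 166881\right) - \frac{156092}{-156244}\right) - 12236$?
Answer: $- \frac{4747981771}{39061} \approx -1.2155 \cdot 10^{5}$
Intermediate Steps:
$\left(\left(57563 - 166881\right) - \frac{156092}{-156244}\right) - 12236 = \left(\left(57563 - 166881\right) - - \frac{39023}{39061}\right) - 12236 = \left(-109318 + \frac{39023}{39061}\right) - 12236 = - \frac{4270031375}{39061} - 12236 = - \frac{4747981771}{39061}$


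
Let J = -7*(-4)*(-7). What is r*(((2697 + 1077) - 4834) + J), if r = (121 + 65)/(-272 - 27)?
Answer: 233616/299 ≈ 781.32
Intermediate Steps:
J = -196 (J = 28*(-7) = -196)
r = -186/299 (r = 186/(-299) = 186*(-1/299) = -186/299 ≈ -0.62207)
r*(((2697 + 1077) - 4834) + J) = -186*(((2697 + 1077) - 4834) - 196)/299 = -186*((3774 - 4834) - 196)/299 = -186*(-1060 - 196)/299 = -186/299*(-1256) = 233616/299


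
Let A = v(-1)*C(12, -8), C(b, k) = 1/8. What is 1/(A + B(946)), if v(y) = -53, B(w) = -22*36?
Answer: -8/6389 ≈ -0.0012522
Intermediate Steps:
C(b, k) = ⅛
B(w) = -792
A = -53/8 (A = -53*⅛ = -53/8 ≈ -6.6250)
1/(A + B(946)) = 1/(-53/8 - 792) = 1/(-6389/8) = -8/6389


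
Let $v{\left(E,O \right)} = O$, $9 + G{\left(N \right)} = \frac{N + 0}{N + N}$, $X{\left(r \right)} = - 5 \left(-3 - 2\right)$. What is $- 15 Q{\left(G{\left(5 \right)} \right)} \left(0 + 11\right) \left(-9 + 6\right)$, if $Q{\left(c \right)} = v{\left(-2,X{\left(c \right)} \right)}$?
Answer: $12375$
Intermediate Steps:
$X{\left(r \right)} = 25$ ($X{\left(r \right)} = \left(-5\right) \left(-5\right) = 25$)
$G{\left(N \right)} = - \frac{17}{2}$ ($G{\left(N \right)} = -9 + \frac{N + 0}{N + N} = -9 + \frac{N}{2 N} = -9 + N \frac{1}{2 N} = -9 + \frac{1}{2} = - \frac{17}{2}$)
$Q{\left(c \right)} = 25$
$- 15 Q{\left(G{\left(5 \right)} \right)} \left(0 + 11\right) \left(-9 + 6\right) = \left(-15\right) 25 \left(0 + 11\right) \left(-9 + 6\right) = - 375 \cdot 11 \left(-3\right) = \left(-375\right) \left(-33\right) = 12375$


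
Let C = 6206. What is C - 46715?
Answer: -40509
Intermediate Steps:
C - 46715 = 6206 - 46715 = -40509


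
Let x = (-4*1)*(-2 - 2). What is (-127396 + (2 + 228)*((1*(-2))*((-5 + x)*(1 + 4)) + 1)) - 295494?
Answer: -447960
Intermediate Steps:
x = 16 (x = -4*(-4) = 16)
(-127396 + (2 + 228)*((1*(-2))*((-5 + x)*(1 + 4)) + 1)) - 295494 = (-127396 + (2 + 228)*((1*(-2))*((-5 + 16)*(1 + 4)) + 1)) - 295494 = (-127396 + 230*(-22*5 + 1)) - 295494 = (-127396 + 230*(-2*55 + 1)) - 295494 = (-127396 + 230*(-110 + 1)) - 295494 = (-127396 + 230*(-109)) - 295494 = (-127396 - 25070) - 295494 = -152466 - 295494 = -447960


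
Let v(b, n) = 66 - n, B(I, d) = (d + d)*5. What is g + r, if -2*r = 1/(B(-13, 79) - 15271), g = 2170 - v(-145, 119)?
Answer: 64382527/28962 ≈ 2223.0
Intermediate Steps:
B(I, d) = 10*d (B(I, d) = (2*d)*5 = 10*d)
g = 2223 (g = 2170 - (66 - 1*119) = 2170 - (66 - 119) = 2170 - 1*(-53) = 2170 + 53 = 2223)
r = 1/28962 (r = -1/(2*(10*79 - 15271)) = -1/(2*(790 - 15271)) = -½/(-14481) = -½*(-1/14481) = 1/28962 ≈ 3.4528e-5)
g + r = 2223 + 1/28962 = 64382527/28962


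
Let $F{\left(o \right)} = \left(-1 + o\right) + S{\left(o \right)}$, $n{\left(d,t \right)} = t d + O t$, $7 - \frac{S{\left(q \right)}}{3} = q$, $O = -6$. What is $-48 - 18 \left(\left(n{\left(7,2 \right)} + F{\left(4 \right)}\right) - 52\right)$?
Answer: $636$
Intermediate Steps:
$S{\left(q \right)} = 21 - 3 q$
$n{\left(d,t \right)} = - 6 t + d t$ ($n{\left(d,t \right)} = t d - 6 t = d t - 6 t = - 6 t + d t$)
$F{\left(o \right)} = 20 - 2 o$ ($F{\left(o \right)} = \left(-1 + o\right) - \left(-21 + 3 o\right) = 20 - 2 o$)
$-48 - 18 \left(\left(n{\left(7,2 \right)} + F{\left(4 \right)}\right) - 52\right) = -48 - 18 \left(\left(2 \left(-6 + 7\right) + \left(20 - 8\right)\right) - 52\right) = -48 - 18 \left(\left(2 \cdot 1 + \left(20 - 8\right)\right) - 52\right) = -48 - 18 \left(\left(2 + 12\right) - 52\right) = -48 - 18 \left(14 - 52\right) = -48 - -684 = -48 + 684 = 636$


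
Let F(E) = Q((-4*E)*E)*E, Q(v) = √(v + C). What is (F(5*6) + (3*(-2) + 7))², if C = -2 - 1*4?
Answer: -3245399 + 60*I*√3606 ≈ -3.2454e+6 + 3603.0*I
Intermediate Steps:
C = -6 (C = -2 - 4 = -6)
Q(v) = √(-6 + v) (Q(v) = √(v - 6) = √(-6 + v))
F(E) = E*√(-6 - 4*E²) (F(E) = √(-6 + (-4*E)*E)*E = √(-6 - 4*E²)*E = E*√(-6 - 4*E²))
(F(5*6) + (3*(-2) + 7))² = ((5*6)*√(-6 - 4*(5*6)²) + (3*(-2) + 7))² = (30*√(-6 - 4*30²) + (-6 + 7))² = (30*√(-6 - 4*900) + 1)² = (30*√(-6 - 3600) + 1)² = (30*√(-3606) + 1)² = (30*(I*√3606) + 1)² = (30*I*√3606 + 1)² = (1 + 30*I*√3606)²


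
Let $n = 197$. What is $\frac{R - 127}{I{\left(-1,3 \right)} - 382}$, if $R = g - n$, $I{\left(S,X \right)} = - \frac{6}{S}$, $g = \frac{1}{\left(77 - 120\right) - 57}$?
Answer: $\frac{32401}{37600} \approx 0.86173$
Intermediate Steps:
$g = - \frac{1}{100}$ ($g = \frac{1}{\left(77 - 120\right) - 57} = \frac{1}{-43 - 57} = \frac{1}{-100} = - \frac{1}{100} \approx -0.01$)
$R = - \frac{19701}{100}$ ($R = - \frac{1}{100} - 197 = - \frac{19701}{100} \approx -197.01$)
$\frac{R - 127}{I{\left(-1,3 \right)} - 382} = \frac{- \frac{19701}{100} - 127}{- \frac{6}{-1} - 382} = - \frac{32401}{100 \left(\left(-6\right) \left(-1\right) - 382\right)} = - \frac{32401}{100 \left(6 - 382\right)} = - \frac{32401}{100 \left(-376\right)} = \left(- \frac{32401}{100}\right) \left(- \frac{1}{376}\right) = \frac{32401}{37600}$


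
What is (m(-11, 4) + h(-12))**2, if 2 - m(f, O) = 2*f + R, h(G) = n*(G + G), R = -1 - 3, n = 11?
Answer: 55696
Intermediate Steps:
R = -4
h(G) = 22*G (h(G) = 11*(G + G) = 11*(2*G) = 22*G)
m(f, O) = 6 - 2*f (m(f, O) = 2 - (2*f - 4) = 2 - (-4 + 2*f) = 2 + (4 - 2*f) = 6 - 2*f)
(m(-11, 4) + h(-12))**2 = ((6 - 2*(-11)) + 22*(-12))**2 = ((6 + 22) - 264)**2 = (28 - 264)**2 = (-236)**2 = 55696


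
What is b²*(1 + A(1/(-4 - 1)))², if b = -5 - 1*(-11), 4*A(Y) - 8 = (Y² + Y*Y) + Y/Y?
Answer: 962361/2500 ≈ 384.94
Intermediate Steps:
A(Y) = 9/4 + Y²/2 (A(Y) = 2 + ((Y² + Y*Y) + Y/Y)/4 = 2 + ((Y² + Y²) + 1)/4 = 2 + (2*Y² + 1)/4 = 2 + (1 + 2*Y²)/4 = 2 + (¼ + Y²/2) = 9/4 + Y²/2)
b = 6 (b = -5 + 11 = 6)
b²*(1 + A(1/(-4 - 1)))² = 6²*(1 + (9/4 + (1/(-4 - 1))²/2))² = 36*(1 + (9/4 + (1/(-5))²/2))² = 36*(1 + (9/4 + (-⅕)²/2))² = 36*(1 + (9/4 + (½)*(1/25)))² = 36*(1 + (9/4 + 1/50))² = 36*(1 + 227/100)² = 36*(327/100)² = 36*(106929/10000) = 962361/2500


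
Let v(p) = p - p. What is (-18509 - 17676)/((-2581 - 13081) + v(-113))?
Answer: 36185/15662 ≈ 2.3104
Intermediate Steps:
v(p) = 0
(-18509 - 17676)/((-2581 - 13081) + v(-113)) = (-18509 - 17676)/((-2581 - 13081) + 0) = -36185/(-15662 + 0) = -36185/(-15662) = -36185*(-1/15662) = 36185/15662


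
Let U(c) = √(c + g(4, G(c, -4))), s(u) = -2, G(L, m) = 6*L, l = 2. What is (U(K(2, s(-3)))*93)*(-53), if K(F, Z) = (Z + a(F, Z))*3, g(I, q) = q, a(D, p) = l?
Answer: 0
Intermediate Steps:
a(D, p) = 2
K(F, Z) = 6 + 3*Z (K(F, Z) = (Z + 2)*3 = (2 + Z)*3 = 6 + 3*Z)
U(c) = √7*√c (U(c) = √(c + 6*c) = √(7*c) = √7*√c)
(U(K(2, s(-3)))*93)*(-53) = ((√7*√(6 + 3*(-2)))*93)*(-53) = ((√7*√(6 - 6))*93)*(-53) = ((√7*√0)*93)*(-53) = ((√7*0)*93)*(-53) = (0*93)*(-53) = 0*(-53) = 0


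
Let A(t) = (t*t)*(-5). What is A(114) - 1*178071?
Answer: -243051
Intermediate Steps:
A(t) = -5*t² (A(t) = t²*(-5) = -5*t²)
A(114) - 1*178071 = -5*114² - 1*178071 = -5*12996 - 178071 = -64980 - 178071 = -243051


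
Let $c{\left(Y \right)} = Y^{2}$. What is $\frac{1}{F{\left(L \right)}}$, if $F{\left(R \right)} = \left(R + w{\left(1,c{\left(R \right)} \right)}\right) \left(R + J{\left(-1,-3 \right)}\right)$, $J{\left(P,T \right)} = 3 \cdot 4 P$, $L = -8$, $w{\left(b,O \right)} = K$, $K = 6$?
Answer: $\frac{1}{40} \approx 0.025$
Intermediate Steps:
$w{\left(b,O \right)} = 6$
$J{\left(P,T \right)} = 12 P$
$F{\left(R \right)} = \left(-12 + R\right) \left(6 + R\right)$ ($F{\left(R \right)} = \left(R + 6\right) \left(R + 12 \left(-1\right)\right) = \left(6 + R\right) \left(R - 12\right) = \left(6 + R\right) \left(-12 + R\right) = \left(-12 + R\right) \left(6 + R\right)$)
$\frac{1}{F{\left(L \right)}} = \frac{1}{-72 + \left(-8\right)^{2} - -48} = \frac{1}{-72 + 64 + 48} = \frac{1}{40}$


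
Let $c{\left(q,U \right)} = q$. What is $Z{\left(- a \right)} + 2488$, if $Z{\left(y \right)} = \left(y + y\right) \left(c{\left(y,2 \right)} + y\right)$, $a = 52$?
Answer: $13304$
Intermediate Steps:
$Z{\left(y \right)} = 4 y^{2}$ ($Z{\left(y \right)} = \left(y + y\right) \left(y + y\right) = 2 y 2 y = 4 y^{2}$)
$Z{\left(- a \right)} + 2488 = 4 \left(\left(-1\right) 52\right)^{2} + 2488 = 4 \left(-52\right)^{2} + 2488 = 4 \cdot 2704 + 2488 = 10816 + 2488 = 13304$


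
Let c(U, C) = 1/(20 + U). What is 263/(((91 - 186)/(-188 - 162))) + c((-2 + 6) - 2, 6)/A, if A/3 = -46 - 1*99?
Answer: 176183681/181830 ≈ 968.95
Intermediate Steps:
A = -435 (A = 3*(-46 - 1*99) = 3*(-46 - 99) = 3*(-145) = -435)
263/(((91 - 186)/(-188 - 162))) + c((-2 + 6) - 2, 6)/A = 263/(((91 - 186)/(-188 - 162))) + 1/((20 + ((-2 + 6) - 2))*(-435)) = 263/((-95/(-350))) - 1/435/(20 + (4 - 2)) = 263/((-95*(-1/350))) - 1/435/(20 + 2) = 263/(19/70) - 1/435/22 = 263*(70/19) + (1/22)*(-1/435) = 18410/19 - 1/9570 = 176183681/181830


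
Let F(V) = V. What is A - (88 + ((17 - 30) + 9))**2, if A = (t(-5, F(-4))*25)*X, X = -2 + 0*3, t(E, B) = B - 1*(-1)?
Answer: -6906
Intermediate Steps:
t(E, B) = 1 + B (t(E, B) = B + 1 = 1 + B)
X = -2 (X = -2 + 0 = -2)
A = 150 (A = ((1 - 4)*25)*(-2) = -3*25*(-2) = -75*(-2) = 150)
A - (88 + ((17 - 30) + 9))**2 = 150 - (88 + ((17 - 30) + 9))**2 = 150 - (88 + (-13 + 9))**2 = 150 - (88 - 4)**2 = 150 - 1*84**2 = 150 - 1*7056 = 150 - 7056 = -6906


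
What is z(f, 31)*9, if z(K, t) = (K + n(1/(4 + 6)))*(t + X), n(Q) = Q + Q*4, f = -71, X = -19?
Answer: -7614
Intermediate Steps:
n(Q) = 5*Q (n(Q) = Q + 4*Q = 5*Q)
z(K, t) = (½ + K)*(-19 + t) (z(K, t) = (K + 5/(4 + 6))*(t - 19) = (K + 5/10)*(-19 + t) = (K + 5*(⅒))*(-19 + t) = (K + ½)*(-19 + t) = (½ + K)*(-19 + t))
z(f, 31)*9 = (-19/2 + (½)*31 - 19*(-71) - 71*31)*9 = (-19/2 + 31/2 + 1349 - 2201)*9 = -846*9 = -7614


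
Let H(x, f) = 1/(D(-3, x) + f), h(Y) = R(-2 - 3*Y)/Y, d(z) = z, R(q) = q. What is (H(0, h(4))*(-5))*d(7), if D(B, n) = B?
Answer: 70/13 ≈ 5.3846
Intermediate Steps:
h(Y) = (-2 - 3*Y)/Y
H(x, f) = 1/(-3 + f)
(H(0, h(4))*(-5))*d(7) = (-5/(-3 + (-3 - 2/4)))*7 = (-5/(-3 + (-3 - 2*¼)))*7 = (-5/(-3 + (-3 - ½)))*7 = (-5/(-3 - 7/2))*7 = (-5/(-13/2))*7 = -2/13*(-5)*7 = (10/13)*7 = 70/13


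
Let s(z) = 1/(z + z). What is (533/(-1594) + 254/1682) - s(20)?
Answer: -5586577/26811080 ≈ -0.20837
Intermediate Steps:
s(z) = 1/(2*z)
(533/(-1594) + 254/1682) - s(20) = (533/(-1594) + 254/1682) - 1/(2*20) = (533*(-1/1594) + 254*(1/1682)) - 1/(2*20) = (-533/1594 + 127/841) - 1*1/40 = -245815/1340554 - 1/40 = -5586577/26811080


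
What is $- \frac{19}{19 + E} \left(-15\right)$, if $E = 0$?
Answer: $15$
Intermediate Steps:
$- \frac{19}{19 + E} \left(-15\right) = - \frac{19}{19 + 0} \left(-15\right) = - \frac{19}{19} \left(-15\right) = \left(-19\right) \frac{1}{19} \left(-15\right) = \left(-1\right) \left(-15\right) = 15$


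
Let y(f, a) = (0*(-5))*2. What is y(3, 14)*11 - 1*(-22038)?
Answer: 22038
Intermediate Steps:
y(f, a) = 0 (y(f, a) = 0*2 = 0)
y(3, 14)*11 - 1*(-22038) = 0*11 - 1*(-22038) = 0 + 22038 = 22038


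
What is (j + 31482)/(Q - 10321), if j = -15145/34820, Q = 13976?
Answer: 219237619/25453420 ≈ 8.6133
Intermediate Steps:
j = -3029/6964 (j = -15145*1/34820 = -3029/6964 ≈ -0.43495)
(j + 31482)/(Q - 10321) = (-3029/6964 + 31482)/(13976 - 10321) = (219237619/6964)/3655 = (219237619/6964)*(1/3655) = 219237619/25453420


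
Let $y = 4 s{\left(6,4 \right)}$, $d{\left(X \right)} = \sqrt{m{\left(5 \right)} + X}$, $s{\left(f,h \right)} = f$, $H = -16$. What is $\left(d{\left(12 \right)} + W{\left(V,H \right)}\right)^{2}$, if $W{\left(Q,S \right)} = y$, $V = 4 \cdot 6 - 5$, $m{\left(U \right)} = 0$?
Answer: $588 + 96 \sqrt{3} \approx 754.28$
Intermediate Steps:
$V = 19$ ($V = 24 - 5 = 19$)
$d{\left(X \right)} = \sqrt{X}$ ($d{\left(X \right)} = \sqrt{0 + X} = \sqrt{X}$)
$y = 24$ ($y = 4 \cdot 6 = 24$)
$W{\left(Q,S \right)} = 24$
$\left(d{\left(12 \right)} + W{\left(V,H \right)}\right)^{2} = \left(\sqrt{12} + 24\right)^{2} = \left(2 \sqrt{3} + 24\right)^{2} = \left(24 + 2 \sqrt{3}\right)^{2}$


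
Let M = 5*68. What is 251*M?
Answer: 85340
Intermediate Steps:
M = 340
251*M = 251*340 = 85340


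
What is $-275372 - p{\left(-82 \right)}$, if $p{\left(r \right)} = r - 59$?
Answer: $-275231$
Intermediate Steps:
$p{\left(r \right)} = -59 + r$ ($p{\left(r \right)} = r - 59 = -59 + r$)
$-275372 - p{\left(-82 \right)} = -275372 - \left(-59 - 82\right) = -275372 - -141 = -275372 + 141 = -275231$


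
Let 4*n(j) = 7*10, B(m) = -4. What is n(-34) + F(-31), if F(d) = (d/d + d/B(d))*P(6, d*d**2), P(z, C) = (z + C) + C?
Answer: -1042545/2 ≈ -5.2127e+5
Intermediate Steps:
n(j) = 35/2 (n(j) = (7*10)/4 = (1/4)*70 = 35/2)
P(z, C) = z + 2*C (P(z, C) = (C + z) + C = z + 2*C)
F(d) = (1 - d/4)*(6 + 2*d**3) (F(d) = (d/d + d/(-4))*(6 + 2*(d*d**2)) = (1 + d*(-1/4))*(6 + 2*d**3) = (1 - d/4)*(6 + 2*d**3))
n(-34) + F(-31) = 35/2 - (-4 - 31)*(3 + (-31)**3)/2 = 35/2 - 1/2*(-35)*(3 - 29791) = 35/2 - 1/2*(-35)*(-29788) = 35/2 - 521290 = -1042545/2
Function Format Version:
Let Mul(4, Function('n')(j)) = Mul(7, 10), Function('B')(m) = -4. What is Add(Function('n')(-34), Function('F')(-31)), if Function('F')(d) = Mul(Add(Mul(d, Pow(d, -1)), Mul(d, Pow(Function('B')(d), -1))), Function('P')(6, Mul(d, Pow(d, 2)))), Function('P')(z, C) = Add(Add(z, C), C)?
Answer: Rational(-1042545, 2) ≈ -5.2127e+5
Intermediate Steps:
Function('n')(j) = Rational(35, 2) (Function('n')(j) = Mul(Rational(1, 4), Mul(7, 10)) = Mul(Rational(1, 4), 70) = Rational(35, 2))
Function('P')(z, C) = Add(z, Mul(2, C)) (Function('P')(z, C) = Add(Add(C, z), C) = Add(z, Mul(2, C)))
Function('F')(d) = Mul(Add(1, Mul(Rational(-1, 4), d)), Add(6, Mul(2, Pow(d, 3)))) (Function('F')(d) = Mul(Add(Mul(d, Pow(d, -1)), Mul(d, Pow(-4, -1))), Add(6, Mul(2, Mul(d, Pow(d, 2))))) = Mul(Add(1, Mul(d, Rational(-1, 4))), Add(6, Mul(2, Pow(d, 3)))) = Mul(Add(1, Mul(Rational(-1, 4), d)), Add(6, Mul(2, Pow(d, 3)))))
Add(Function('n')(-34), Function('F')(-31)) = Add(Rational(35, 2), Mul(Rational(-1, 2), Add(-4, -31), Add(3, Pow(-31, 3)))) = Add(Rational(35, 2), Mul(Rational(-1, 2), -35, Add(3, -29791))) = Add(Rational(35, 2), Mul(Rational(-1, 2), -35, -29788)) = Add(Rational(35, 2), -521290) = Rational(-1042545, 2)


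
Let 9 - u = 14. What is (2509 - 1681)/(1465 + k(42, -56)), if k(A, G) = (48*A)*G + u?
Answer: -207/27859 ≈ -0.0074303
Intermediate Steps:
u = -5 (u = 9 - 1*14 = 9 - 14 = -5)
k(A, G) = -5 + 48*A*G (k(A, G) = (48*A)*G - 5 = 48*A*G - 5 = -5 + 48*A*G)
(2509 - 1681)/(1465 + k(42, -56)) = (2509 - 1681)/(1465 + (-5 + 48*42*(-56))) = 828/(1465 + (-5 - 112896)) = 828/(1465 - 112901) = 828/(-111436) = 828*(-1/111436) = -207/27859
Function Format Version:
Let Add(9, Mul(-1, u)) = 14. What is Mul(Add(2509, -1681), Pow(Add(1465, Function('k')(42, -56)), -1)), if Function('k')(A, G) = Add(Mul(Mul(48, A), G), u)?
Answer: Rational(-207, 27859) ≈ -0.0074303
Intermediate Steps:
u = -5 (u = Add(9, Mul(-1, 14)) = Add(9, -14) = -5)
Function('k')(A, G) = Add(-5, Mul(48, A, G)) (Function('k')(A, G) = Add(Mul(Mul(48, A), G), -5) = Add(Mul(48, A, G), -5) = Add(-5, Mul(48, A, G)))
Mul(Add(2509, -1681), Pow(Add(1465, Function('k')(42, -56)), -1)) = Mul(Add(2509, -1681), Pow(Add(1465, Add(-5, Mul(48, 42, -56))), -1)) = Mul(828, Pow(Add(1465, Add(-5, -112896)), -1)) = Mul(828, Pow(Add(1465, -112901), -1)) = Mul(828, Pow(-111436, -1)) = Mul(828, Rational(-1, 111436)) = Rational(-207, 27859)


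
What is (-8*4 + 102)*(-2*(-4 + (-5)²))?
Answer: -2940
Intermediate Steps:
(-8*4 + 102)*(-2*(-4 + (-5)²)) = (-32 + 102)*(-2*(-4 + 25)) = 70*(-2*21) = 70*(-42) = -2940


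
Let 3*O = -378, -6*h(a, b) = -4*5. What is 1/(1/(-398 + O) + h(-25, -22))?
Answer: 1572/5237 ≈ 0.30017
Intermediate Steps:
h(a, b) = 10/3 (h(a, b) = -(-2)*5/3 = -⅙*(-20) = 10/3)
O = -126 (O = (⅓)*(-378) = -126)
1/(1/(-398 + O) + h(-25, -22)) = 1/(1/(-398 - 126) + 10/3) = 1/(1/(-524) + 10/3) = 1/(-1/524 + 10/3) = 1/(5237/1572) = 1572/5237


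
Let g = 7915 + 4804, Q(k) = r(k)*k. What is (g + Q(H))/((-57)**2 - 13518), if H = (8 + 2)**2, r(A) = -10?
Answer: -11719/10269 ≈ -1.1412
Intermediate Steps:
H = 100 (H = 10**2 = 100)
Q(k) = -10*k
g = 12719
(g + Q(H))/((-57)**2 - 13518) = (12719 - 10*100)/((-57)**2 - 13518) = (12719 - 1000)/(3249 - 13518) = 11719/(-10269) = 11719*(-1/10269) = -11719/10269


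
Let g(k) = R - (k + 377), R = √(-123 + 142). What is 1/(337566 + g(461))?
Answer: 336728/113385745965 - √19/113385745965 ≈ 2.9697e-6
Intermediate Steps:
R = √19 ≈ 4.3589
g(k) = -377 + √19 - k (g(k) = √19 - (k + 377) = √19 - (377 + k) = √19 + (-377 - k) = -377 + √19 - k)
1/(337566 + g(461)) = 1/(337566 + (-377 + √19 - 1*461)) = 1/(337566 + (-377 + √19 - 461)) = 1/(337566 + (-838 + √19)) = 1/(336728 + √19)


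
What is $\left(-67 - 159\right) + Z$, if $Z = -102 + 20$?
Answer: $-308$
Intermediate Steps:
$Z = -82$
$\left(-67 - 159\right) + Z = \left(-67 - 159\right) - 82 = -226 - 82 = -308$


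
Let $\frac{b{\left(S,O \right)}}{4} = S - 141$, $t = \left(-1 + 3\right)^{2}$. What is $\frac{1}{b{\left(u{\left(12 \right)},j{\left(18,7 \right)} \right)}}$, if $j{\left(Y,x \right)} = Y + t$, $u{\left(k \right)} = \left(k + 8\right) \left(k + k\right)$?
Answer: $\frac{1}{1356} \approx 0.00073746$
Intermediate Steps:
$u{\left(k \right)} = 2 k \left(8 + k\right)$ ($u{\left(k \right)} = \left(8 + k\right) 2 k = 2 k \left(8 + k\right)$)
$t = 4$ ($t = 2^{2} = 4$)
$j{\left(Y,x \right)} = 4 + Y$ ($j{\left(Y,x \right)} = Y + 4 = 4 + Y$)
$b{\left(S,O \right)} = -564 + 4 S$ ($b{\left(S,O \right)} = 4 \left(S - 141\right) = 4 \left(-141 + S\right) = -564 + 4 S$)
$\frac{1}{b{\left(u{\left(12 \right)},j{\left(18,7 \right)} \right)}} = \frac{1}{-564 + 4 \cdot 2 \cdot 12 \left(8 + 12\right)} = \frac{1}{-564 + 4 \cdot 2 \cdot 12 \cdot 20} = \frac{1}{-564 + 4 \cdot 480} = \frac{1}{-564 + 1920} = \frac{1}{1356}$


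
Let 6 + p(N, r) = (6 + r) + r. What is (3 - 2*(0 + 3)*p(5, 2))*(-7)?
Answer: 147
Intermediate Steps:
p(N, r) = 2*r (p(N, r) = -6 + ((6 + r) + r) = -6 + (6 + 2*r) = 2*r)
(3 - 2*(0 + 3)*p(5, 2))*(-7) = (3 - 2*(0 + 3)*2*2)*(-7) = (3 - 6*4)*(-7) = (3 - 2*12)*(-7) = (3 - 24)*(-7) = -21*(-7) = 147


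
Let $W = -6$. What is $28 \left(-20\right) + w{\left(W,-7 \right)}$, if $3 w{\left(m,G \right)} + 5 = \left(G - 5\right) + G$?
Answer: $-568$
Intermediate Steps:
$w{\left(m,G \right)} = - \frac{10}{3} + \frac{2 G}{3}$ ($w{\left(m,G \right)} = - \frac{5}{3} + \frac{\left(G - 5\right) + G}{3} = - \frac{5}{3} + \frac{\left(-5 + G\right) + G}{3} = - \frac{5}{3} + \frac{-5 + 2 G}{3} = - \frac{5}{3} + \left(- \frac{5}{3} + \frac{2 G}{3}\right) = - \frac{10}{3} + \frac{2 G}{3}$)
$28 \left(-20\right) + w{\left(W,-7 \right)} = 28 \left(-20\right) + \left(- \frac{10}{3} + \frac{2}{3} \left(-7\right)\right) = -560 - 8 = -568$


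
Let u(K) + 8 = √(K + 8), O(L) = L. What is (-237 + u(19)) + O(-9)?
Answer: -254 + 3*√3 ≈ -248.80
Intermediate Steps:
u(K) = -8 + √(8 + K) (u(K) = -8 + √(K + 8) = -8 + √(8 + K))
(-237 + u(19)) + O(-9) = (-237 + (-8 + √(8 + 19))) - 9 = (-237 + (-8 + √27)) - 9 = (-237 + (-8 + 3*√3)) - 9 = (-245 + 3*√3) - 9 = -254 + 3*√3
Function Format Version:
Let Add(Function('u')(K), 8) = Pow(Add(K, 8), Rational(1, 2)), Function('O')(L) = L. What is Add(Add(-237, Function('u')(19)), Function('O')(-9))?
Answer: Add(-254, Mul(3, Pow(3, Rational(1, 2)))) ≈ -248.80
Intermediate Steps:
Function('u')(K) = Add(-8, Pow(Add(8, K), Rational(1, 2))) (Function('u')(K) = Add(-8, Pow(Add(K, 8), Rational(1, 2))) = Add(-8, Pow(Add(8, K), Rational(1, 2))))
Add(Add(-237, Function('u')(19)), Function('O')(-9)) = Add(Add(-237, Add(-8, Pow(Add(8, 19), Rational(1, 2)))), -9) = Add(Add(-237, Add(-8, Pow(27, Rational(1, 2)))), -9) = Add(Add(-237, Add(-8, Mul(3, Pow(3, Rational(1, 2))))), -9) = Add(Add(-245, Mul(3, Pow(3, Rational(1, 2)))), -9) = Add(-254, Mul(3, Pow(3, Rational(1, 2))))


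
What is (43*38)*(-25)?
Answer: -40850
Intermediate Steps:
(43*38)*(-25) = 1634*(-25) = -40850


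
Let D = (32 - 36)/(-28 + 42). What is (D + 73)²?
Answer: 259081/49 ≈ 5287.4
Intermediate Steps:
D = -2/7 (D = -4/14 = -4*1/14 = -2/7 ≈ -0.28571)
(D + 73)² = (-2/7 + 73)² = (509/7)² = 259081/49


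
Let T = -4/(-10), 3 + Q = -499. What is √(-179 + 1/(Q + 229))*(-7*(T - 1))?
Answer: 2*I*√3335241/65 ≈ 56.193*I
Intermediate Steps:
Q = -502 (Q = -3 - 499 = -502)
T = ⅖ (T = -4*(-⅒) = ⅖ ≈ 0.40000)
√(-179 + 1/(Q + 229))*(-7*(T - 1)) = √(-179 + 1/(-502 + 229))*(-7*(⅖ - 1)) = √(-179 + 1/(-273))*(-7*(-⅗)) = √(-179 - 1/273)*(21/5) = √(-48868/273)*(21/5) = (2*I*√3335241/273)*(21/5) = 2*I*√3335241/65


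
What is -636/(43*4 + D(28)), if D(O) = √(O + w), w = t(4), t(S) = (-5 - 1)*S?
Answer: -106/29 ≈ -3.6552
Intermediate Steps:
t(S) = -6*S
w = -24 (w = -6*4 = -24)
D(O) = √(-24 + O) (D(O) = √(O - 24) = √(-24 + O))
-636/(43*4 + D(28)) = -636/(43*4 + √(-24 + 28)) = -636/(172 + √4) = -636/(172 + 2) = -636/174 = (1/174)*(-636) = -106/29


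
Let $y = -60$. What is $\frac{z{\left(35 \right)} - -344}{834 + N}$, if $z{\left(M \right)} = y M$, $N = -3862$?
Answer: $\frac{439}{757} \approx 0.57992$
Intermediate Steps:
$z{\left(M \right)} = - 60 M$
$\frac{z{\left(35 \right)} - -344}{834 + N} = \frac{\left(-60\right) 35 - -344}{834 - 3862} = \frac{-2100 + \left(-13 + 357\right)}{-3028} = \left(-2100 + 344\right) \left(- \frac{1}{3028}\right) = \left(-1756\right) \left(- \frac{1}{3028}\right) = \frac{439}{757}$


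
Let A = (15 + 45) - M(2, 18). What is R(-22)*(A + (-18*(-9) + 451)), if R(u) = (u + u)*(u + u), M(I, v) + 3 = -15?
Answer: 1337776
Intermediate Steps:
M(I, v) = -18 (M(I, v) = -3 - 15 = -18)
A = 78 (A = (15 + 45) - 1*(-18) = 60 + 18 = 78)
R(u) = 4*u**2 (R(u) = (2*u)*(2*u) = 4*u**2)
R(-22)*(A + (-18*(-9) + 451)) = (4*(-22)**2)*(78 + (-18*(-9) + 451)) = (4*484)*(78 + (162 + 451)) = 1936*(78 + 613) = 1936*691 = 1337776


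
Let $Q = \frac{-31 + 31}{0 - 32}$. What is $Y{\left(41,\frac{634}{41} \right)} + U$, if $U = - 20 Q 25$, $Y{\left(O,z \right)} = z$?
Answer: $\frac{634}{41} \approx 15.463$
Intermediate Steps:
$Q = 0$ ($Q = \frac{0}{-32} = 0 \left(- \frac{1}{32}\right) = 0$)
$U = 0$ ($U = \left(-20\right) 0 \cdot 25 = 0 \cdot 25 = 0$)
$Y{\left(41,\frac{634}{41} \right)} + U = \frac{634}{41} + 0 = \frac{634}{41}$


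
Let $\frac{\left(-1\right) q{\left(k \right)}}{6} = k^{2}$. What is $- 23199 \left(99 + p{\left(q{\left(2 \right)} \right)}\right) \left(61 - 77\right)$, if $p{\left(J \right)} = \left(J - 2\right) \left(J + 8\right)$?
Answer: $191159760$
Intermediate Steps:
$q{\left(k \right)} = - 6 k^{2}$
$p{\left(J \right)} = \left(-2 + J\right) \left(8 + J\right)$
$- 23199 \left(99 + p{\left(q{\left(2 \right)} \right)}\right) \left(61 - 77\right) = - 23199 \left(99 + \left(-16 + \left(- 6 \cdot 2^{2}\right)^{2} + 6 \left(- 6 \cdot 2^{2}\right)\right)\right) \left(61 - 77\right) = - 23199 \left(99 + \left(-16 + \left(\left(-6\right) 4\right)^{2} + 6 \left(\left(-6\right) 4\right)\right)\right) \left(-16\right) = - 23199 \left(99 + \left(-16 + \left(-24\right)^{2} + 6 \left(-24\right)\right)\right) \left(-16\right) = - 23199 \left(99 - -416\right) \left(-16\right) = - 23199 \left(99 + 416\right) \left(-16\right) = - 23199 \cdot 515 \left(-16\right) = \left(-23199\right) \left(-8240\right) = 191159760$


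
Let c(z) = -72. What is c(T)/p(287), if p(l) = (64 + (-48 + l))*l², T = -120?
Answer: -24/8319269 ≈ -2.8849e-6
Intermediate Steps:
p(l) = l²*(16 + l) (p(l) = (16 + l)*l² = l²*(16 + l))
c(T)/p(287) = -72*1/(82369*(16 + 287)) = -72/(82369*303) = -72/24957807 = -72*1/24957807 = -24/8319269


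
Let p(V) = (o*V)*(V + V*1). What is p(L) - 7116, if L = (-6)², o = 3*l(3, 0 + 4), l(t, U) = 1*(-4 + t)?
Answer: -14892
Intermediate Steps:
l(t, U) = -4 + t
o = -3 (o = 3*(-4 + 3) = 3*(-1) = -3)
L = 36
p(V) = -6*V² (p(V) = (-3*V)*(V + V*1) = (-3*V)*(V + V) = (-3*V)*(2*V) = -6*V²)
p(L) - 7116 = -6*36² - 7116 = -6*1296 - 7116 = -7776 - 7116 = -14892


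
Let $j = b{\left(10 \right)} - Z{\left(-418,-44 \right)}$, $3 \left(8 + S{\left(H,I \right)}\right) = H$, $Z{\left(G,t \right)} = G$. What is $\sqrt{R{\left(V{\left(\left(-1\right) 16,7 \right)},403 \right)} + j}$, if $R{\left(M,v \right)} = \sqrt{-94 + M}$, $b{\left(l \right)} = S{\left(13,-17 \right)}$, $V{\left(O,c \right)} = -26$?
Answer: $\frac{\sqrt{3729 + 18 i \sqrt{30}}}{3} \approx 20.357 + 0.26906 i$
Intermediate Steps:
$S{\left(H,I \right)} = -8 + \frac{H}{3}$
$b{\left(l \right)} = - \frac{11}{3}$ ($b{\left(l \right)} = -8 + \frac{1}{3} \cdot 13 = -8 + \frac{13}{3} = - \frac{11}{3}$)
$j = \frac{1243}{3}$ ($j = - \frac{11}{3} - -418 = - \frac{11}{3} + 418 = \frac{1243}{3} \approx 414.33$)
$\sqrt{R{\left(V{\left(\left(-1\right) 16,7 \right)},403 \right)} + j} = \sqrt{\sqrt{-94 - 26} + \frac{1243}{3}} = \sqrt{\sqrt{-120} + \frac{1243}{3}} = \sqrt{2 i \sqrt{30} + \frac{1243}{3}} = \sqrt{\frac{1243}{3} + 2 i \sqrt{30}}$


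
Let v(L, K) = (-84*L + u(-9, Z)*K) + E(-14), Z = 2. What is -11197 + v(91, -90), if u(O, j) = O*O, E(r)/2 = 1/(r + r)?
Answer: -365835/14 ≈ -26131.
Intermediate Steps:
E(r) = 1/r (E(r) = 2/(r + r) = 2/((2*r)) = 2*(1/(2*r)) = 1/r)
u(O, j) = O²
v(L, K) = -1/14 - 84*L + 81*K (v(L, K) = (-84*L + (-9)²*K) + 1/(-14) = (-84*L + 81*K) - 1/14 = -1/14 - 84*L + 81*K)
-11197 + v(91, -90) = -11197 + (-1/14 - 84*91 + 81*(-90)) = -11197 + (-1/14 - 7644 - 7290) = -11197 - 209077/14 = -365835/14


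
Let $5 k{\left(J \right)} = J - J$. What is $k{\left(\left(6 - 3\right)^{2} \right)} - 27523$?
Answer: $-27523$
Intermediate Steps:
$k{\left(J \right)} = 0$ ($k{\left(J \right)} = \frac{J - J}{5} = \frac{1}{5} \cdot 0 = 0$)
$k{\left(\left(6 - 3\right)^{2} \right)} - 27523 = 0 - 27523 = -27523$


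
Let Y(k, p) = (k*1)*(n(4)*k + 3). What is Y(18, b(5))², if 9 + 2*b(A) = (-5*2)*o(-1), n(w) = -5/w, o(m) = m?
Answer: 123201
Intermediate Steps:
b(A) = ½ (b(A) = -9/2 + (-5*2*(-1))/2 = -9/2 + (-10*(-1))/2 = -9/2 + (½)*10 = -9/2 + 5 = ½)
Y(k, p) = k*(3 - 5*k/4) (Y(k, p) = (k*1)*((-5/4)*k + 3) = k*((-5*¼)*k + 3) = k*(-5*k/4 + 3) = k*(3 - 5*k/4))
Y(18, b(5))² = ((¼)*18*(12 - 5*18))² = ((¼)*18*(12 - 90))² = ((¼)*18*(-78))² = (-351)² = 123201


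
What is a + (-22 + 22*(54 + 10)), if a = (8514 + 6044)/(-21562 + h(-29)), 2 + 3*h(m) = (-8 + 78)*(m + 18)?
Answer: 45340557/32729 ≈ 1385.3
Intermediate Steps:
h(m) = 1258/3 + 70*m/3 (h(m) = -⅔ + ((-8 + 78)*(m + 18))/3 = -⅔ + (70*(18 + m))/3 = -⅔ + (1260 + 70*m)/3 = -⅔ + (420 + 70*m/3) = 1258/3 + 70*m/3)
a = -21837/32729 (a = (8514 + 6044)/(-21562 + (1258/3 + (70/3)*(-29))) = 14558/(-21562 + (1258/3 - 2030/3)) = 14558/(-21562 - 772/3) = 14558/(-65458/3) = 14558*(-3/65458) = -21837/32729 ≈ -0.66721)
a + (-22 + 22*(54 + 10)) = -21837/32729 + (-22 + 22*(54 + 10)) = -21837/32729 + (-22 + 22*64) = -21837/32729 + (-22 + 1408) = -21837/32729 + 1386 = 45340557/32729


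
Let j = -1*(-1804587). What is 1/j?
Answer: 1/1804587 ≈ 5.5414e-7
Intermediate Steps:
j = 1804587
1/j = 1/1804587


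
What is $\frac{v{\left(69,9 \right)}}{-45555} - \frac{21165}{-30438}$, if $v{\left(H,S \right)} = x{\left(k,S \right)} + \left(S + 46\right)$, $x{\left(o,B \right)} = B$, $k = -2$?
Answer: $\frac{35637909}{51355670} \approx 0.69394$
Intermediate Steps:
$v{\left(H,S \right)} = 46 + 2 S$ ($v{\left(H,S \right)} = S + \left(S + 46\right) = S + \left(46 + S\right) = 46 + 2 S$)
$\frac{v{\left(69,9 \right)}}{-45555} - \frac{21165}{-30438} = \frac{46 + 2 \cdot 9}{-45555} - \frac{21165}{-30438} = \left(46 + 18\right) \left(- \frac{1}{45555}\right) - - \frac{7055}{10146} = 64 \left(- \frac{1}{45555}\right) + \frac{7055}{10146} = - \frac{64}{45555} + \frac{7055}{10146} = \frac{35637909}{51355670}$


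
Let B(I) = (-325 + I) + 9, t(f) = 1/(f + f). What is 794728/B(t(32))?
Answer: -50862592/20223 ≈ -2515.1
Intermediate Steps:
t(f) = 1/(2*f)
B(I) = -316 + I
794728/B(t(32)) = 794728/(-316 + (½)/32) = 794728/(-316 + (½)*(1/32)) = 794728/(-316 + 1/64) = 794728/(-20223/64) = 794728*(-64/20223) = -50862592/20223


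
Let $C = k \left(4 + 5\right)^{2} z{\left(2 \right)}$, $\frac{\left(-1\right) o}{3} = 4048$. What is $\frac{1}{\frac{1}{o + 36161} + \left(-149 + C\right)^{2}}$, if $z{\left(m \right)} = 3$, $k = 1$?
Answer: $\frac{24017}{212214213} \approx 0.00011317$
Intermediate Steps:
$o = -12144$ ($o = \left(-3\right) 4048 = -12144$)
$C = 243$ ($C = 1 \left(4 + 5\right)^{2} \cdot 3 = 1 \cdot 9^{2} \cdot 3 = 1 \cdot 81 \cdot 3 = 81 \cdot 3 = 243$)
$\frac{1}{\frac{1}{o + 36161} + \left(-149 + C\right)^{2}} = \frac{1}{\frac{1}{-12144 + 36161} + \left(-149 + 243\right)^{2}} = \frac{1}{\frac{1}{24017} + 94^{2}} = \frac{1}{\frac{1}{24017} + 8836} = \frac{1}{\frac{212214213}{24017}} = \frac{24017}{212214213}$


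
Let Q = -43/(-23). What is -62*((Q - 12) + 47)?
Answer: -52576/23 ≈ -2285.9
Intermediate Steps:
Q = 43/23 (Q = -43*(-1/23) = 43/23 ≈ 1.8696)
-62*((Q - 12) + 47) = -62*((43/23 - 12) + 47) = -62*(-233/23 + 47) = -62*848/23 = -52576/23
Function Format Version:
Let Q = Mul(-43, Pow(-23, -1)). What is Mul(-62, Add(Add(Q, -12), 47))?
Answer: Rational(-52576, 23) ≈ -2285.9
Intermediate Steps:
Q = Rational(43, 23) (Q = Mul(-43, Rational(-1, 23)) = Rational(43, 23) ≈ 1.8696)
Mul(-62, Add(Add(Q, -12), 47)) = Mul(-62, Add(Add(Rational(43, 23), -12), 47)) = Mul(-62, Add(Rational(-233, 23), 47)) = Mul(-62, Rational(848, 23)) = Rational(-52576, 23)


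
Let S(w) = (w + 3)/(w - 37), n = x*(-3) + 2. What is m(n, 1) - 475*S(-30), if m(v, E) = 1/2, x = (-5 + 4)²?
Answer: -25583/134 ≈ -190.92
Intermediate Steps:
x = 1 (x = (-1)² = 1)
n = -1 (n = 1*(-3) + 2 = -3 + 2 = -1)
S(w) = (3 + w)/(-37 + w)
m(v, E) = ½
m(n, 1) - 475*S(-30) = ½ - 475*(3 - 30)/(-37 - 30) = ½ - 475*(-27)/(-67) = ½ - (-475)*(-27)/67 = ½ - 475*27/67 = ½ - 12825/67 = -25583/134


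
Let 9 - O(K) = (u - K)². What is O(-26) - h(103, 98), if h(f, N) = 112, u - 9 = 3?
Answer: -1547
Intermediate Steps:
u = 12 (u = 9 + 3 = 12)
O(K) = 9 - (12 - K)²
O(-26) - h(103, 98) = (9 - (-12 - 26)²) - 1*112 = (9 - 1*(-38)²) - 112 = (9 - 1*1444) - 112 = (9 - 1444) - 112 = -1435 - 112 = -1547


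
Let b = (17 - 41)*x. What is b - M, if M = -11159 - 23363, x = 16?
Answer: 34138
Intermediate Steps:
b = -384 (b = (17 - 41)*16 = -24*16 = -384)
M = -34522
b - M = -384 - 1*(-34522) = -384 + 34522 = 34138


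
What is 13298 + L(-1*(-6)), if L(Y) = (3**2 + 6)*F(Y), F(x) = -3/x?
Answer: 26581/2 ≈ 13291.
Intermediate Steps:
L(Y) = -45/Y (L(Y) = (3**2 + 6)*(-3/Y) = (9 + 6)*(-3/Y) = 15*(-3/Y) = -45/Y)
13298 + L(-1*(-6)) = 13298 - 45/((-1*(-6))) = 13298 - 45/6 = 13298 - 45*1/6 = 13298 - 15/2 = 26581/2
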